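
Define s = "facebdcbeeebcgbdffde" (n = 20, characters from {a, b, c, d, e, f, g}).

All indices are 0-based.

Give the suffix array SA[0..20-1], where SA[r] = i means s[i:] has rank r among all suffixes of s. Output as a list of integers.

[1, 11, 4, 14, 7, 6, 2, 12, 5, 18, 15, 19, 10, 3, 9, 8, 0, 17, 16, 13]

rank | idx | suffix
   0 |   1 | acebdcbeeebcgbdffde
   1 |  11 | bcgbdffde
   2 |   4 | bdcbeeebcgbdffde
   3 |  14 | bdffde
   4 |   7 | beeebcgbdffde
   5 |   6 | cbeeebcgbdffde
   6 |   2 | cebdcbeeebcgbdffde
   7 |  12 | cgbdffde
   8 |   5 | dcbeeebcgbdffde
   9 |  18 | de
  10 |  15 | dffde
  11 |  19 | e
  12 |  10 | ebcgbdffde
  13 |   3 | ebdcbeeebcgbdffde
  14 |   9 | eebcgbdffde
  15 |   8 | eeebcgbdffde
  16 |   0 | facebdcbeeebcgbdffde
  17 |  17 | fde
  18 |  16 | ffde
  19 |  13 | gbdffde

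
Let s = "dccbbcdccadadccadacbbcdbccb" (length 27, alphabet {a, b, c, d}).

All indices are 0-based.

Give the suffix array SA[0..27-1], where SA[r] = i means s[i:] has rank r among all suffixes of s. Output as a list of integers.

[17, 15, 9, 11, 26, 19, 3, 23, 20, 4, 14, 8, 25, 18, 2, 13, 7, 24, 1, 21, 5, 16, 10, 22, 12, 6, 0]

sorted suffixes:
  #0 SA[0]=17  'acbbcdbccb'
  #1 SA[1]=15  'adacbbcdbccb'
  #2 SA[2]=9  'adadccadacbbcdbccb'
  #3 SA[3]=11  'adccadacbbcdbccb'
  #4 SA[4]=26  'b'
  #5 SA[5]=19  'bbcdbccb'
  #6 SA[6]=3  'bbcdccadadccadacbbcdbccb'
  #7 SA[7]=23  'bccb'
  #8 SA[8]=20  'bcdbccb'
  #9 SA[9]=4  'bcdccadadccadacbbcdbccb'
  #10 SA[10]=14  'cadacbbcdbccb'
  #11 SA[11]=8  'cadadccadacbbcdbccb'
  #12 SA[12]=25  'cb'
  #13 SA[13]=18  'cbbcdbccb'
  #14 SA[14]=2  'cbbcdccadadccadacbbcdbccb'
  #15 SA[15]=13  'ccadacbbcdbccb'
  #16 SA[16]=7  'ccadadccadacbbcdbccb'
  #17 SA[17]=24  'ccb'
  #18 SA[18]=1  'ccbbcdccadadccadacbbcdbccb'
  #19 SA[19]=21  'cdbccb'
  #20 SA[20]=5  'cdccadadccadacbbcdbccb'
  #21 SA[21]=16  'dacbbcdbccb'
  #22 SA[22]=10  'dadccadacbbcdbccb'
  #23 SA[23]=22  'dbccb'
  #24 SA[24]=12  'dccadacbbcdbccb'
  #25 SA[25]=6  'dccadadccadacbbcdbccb'
  #26 SA[26]=0  'dccbbcdccadadccadacbbcdbccb'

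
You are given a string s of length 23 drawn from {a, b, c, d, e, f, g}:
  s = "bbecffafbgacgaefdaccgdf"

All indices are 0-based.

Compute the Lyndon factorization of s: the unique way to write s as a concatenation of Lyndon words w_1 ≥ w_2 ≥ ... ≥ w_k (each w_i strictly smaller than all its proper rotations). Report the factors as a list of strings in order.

["bbecff", "afbg", "acgaefd", "accgdf"]

emit factor 1: 'bbecff' (i=0, period=6)
emit factor 2: 'afbg' (i=6, period=4)
emit factor 3: 'acgaefd' (i=10, period=7)
emit factor 4: 'accgdf' (i=17, period=6)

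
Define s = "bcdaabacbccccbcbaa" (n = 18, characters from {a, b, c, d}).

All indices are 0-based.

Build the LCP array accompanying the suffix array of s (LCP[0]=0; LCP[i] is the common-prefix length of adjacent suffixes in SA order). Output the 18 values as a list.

[0, 1, 2, 1, 1, 0, 2, 1, 2, 2, 0, 2, 3, 1, 2, 3, 1, 0]

sorted suffixes:
  #0 SA[0]=17  'a'
  #1 SA[1]=16  'aa'
  #2 SA[2]=3  'aabacbccccbcbaa'
  #3 SA[3]=4  'abacbccccbcbaa'
  #4 SA[4]=6  'acbccccbcbaa'
  #5 SA[5]=15  'baa'
  #6 SA[6]=5  'bacbccccbcbaa'
  #7 SA[7]=13  'bcbaa'
  #8 SA[8]=8  'bccccbcbaa'
  #9 SA[9]=0  'bcdaabacbccccbcbaa'
  #10 SA[10]=14  'cbaa'
  #11 SA[11]=12  'cbcbaa'
  #12 SA[12]=7  'cbccccbcbaa'
  #13 SA[13]=11  'ccbcbaa'
  #14 SA[14]=10  'cccbcbaa'
  #15 SA[15]=9  'ccccbcbaa'
  #16 SA[16]=1  'cdaabacbccccbcbaa'
  #17 SA[17]=2  'daabacbccccbcbaa'

SA = [17, 16, 3, 4, 6, 15, 5, 13, 8, 0, 14, 12, 7, 11, 10, 9, 1, 2]
i: (SA[i-1],SA[i]) lcp shared
  1: (17,16) 1 'a'
  2: (16,3) 2 'aa'
  3: (3,4) 1 'a'
  4: (4,6) 1 'a'
  5: (6,15) 0 ''
  6: (15,5) 2 'ba'
  7: (5,13) 1 'b'
  8: (13,8) 2 'bc'
  9: (8,0) 2 'bc'
  10: (0,14) 0 ''
  11: (14,12) 2 'cb'
  12: (12,7) 3 'cbc'
  13: (7,11) 1 'c'
  14: (11,10) 2 'cc'
  15: (10,9) 3 'ccc'
  16: (9,1) 1 'c'
  17: (1,2) 0 ''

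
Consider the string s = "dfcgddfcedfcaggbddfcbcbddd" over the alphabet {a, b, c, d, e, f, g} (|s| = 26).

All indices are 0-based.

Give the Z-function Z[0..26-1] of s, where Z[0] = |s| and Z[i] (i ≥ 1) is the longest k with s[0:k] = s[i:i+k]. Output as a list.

[26, 0, 0, 0, 1, 3, 0, 0, 0, 3, 0, 0, 0, 0, 0, 0, 1, 3, 0, 0, 0, 0, 0, 1, 1, 1]

Z[0]=26
i=1: i≥r, start 0; Z[1]=0
i=2: i≥r, start 0; Z[2]=0
i=3: i≥r, start 0; Z[3]=0
i=4: i≥r, start 0; Z[4]=1 scan→box=[4,5)
i=5: i≥r, start 0; Z[5]=3 scan→box=[5,8)
i=6: min(r-i=2, Z[1]=0)=0; Z[6]=0
i=7: min(r-i=1, Z[2]=0)=0; Z[7]=0
i=8: i≥r, start 0; Z[8]=0
i=9: i≥r, start 0; Z[9]=3 scan→box=[9,12)
i=10: min(r-i=2, Z[1]=0)=0; Z[10]=0
i=11: min(r-i=1, Z[2]=0)=0; Z[11]=0
i=12: i≥r, start 0; Z[12]=0
i=13: i≥r, start 0; Z[13]=0
i=14: i≥r, start 0; Z[14]=0
i=15: i≥r, start 0; Z[15]=0
i=16: i≥r, start 0; Z[16]=1 scan→box=[16,17)
i=17: i≥r, start 0; Z[17]=3 scan→box=[17,20)
i=18: min(r-i=2, Z[1]=0)=0; Z[18]=0
i=19: min(r-i=1, Z[2]=0)=0; Z[19]=0
i=20: i≥r, start 0; Z[20]=0
i=21: i≥r, start 0; Z[21]=0
i=22: i≥r, start 0; Z[22]=0
i=23: i≥r, start 0; Z[23]=1 scan→box=[23,24)
i=24: i≥r, start 0; Z[24]=1 scan→box=[24,25)
i=25: i≥r, start 0; Z[25]=1 scan→box=[25,26)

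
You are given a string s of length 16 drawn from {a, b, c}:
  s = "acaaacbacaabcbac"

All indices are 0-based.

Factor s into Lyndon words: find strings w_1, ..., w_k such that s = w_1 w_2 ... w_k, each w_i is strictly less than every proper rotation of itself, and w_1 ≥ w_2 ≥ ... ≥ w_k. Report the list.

emit factor 1: 'ac' (i=0, period=2)
emit factor 2: 'aaacbacaabcbac' (i=2, period=14)

["ac", "aaacbacaabcbac"]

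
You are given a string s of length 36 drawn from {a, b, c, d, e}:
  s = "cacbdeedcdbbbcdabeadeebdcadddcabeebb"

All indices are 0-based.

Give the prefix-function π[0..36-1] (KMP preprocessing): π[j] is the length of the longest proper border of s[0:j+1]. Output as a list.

π[0] = 0
j=1 s[j]='a': π[1]=0 (border '')
j=2 s[j]='c': π[2]=1 (border 'c')
j=3 s[j]='b': k: 1→0; π[3]=0 (border '')
j=4 s[j]='d': π[4]=0 (border '')
j=5 s[j]='e': π[5]=0 (border '')
j=6 s[j]='e': π[6]=0 (border '')
j=7 s[j]='d': π[7]=0 (border '')
j=8 s[j]='c': π[8]=1 (border 'c')
j=9 s[j]='d': k: 1→0; π[9]=0 (border '')
j=10 s[j]='b': π[10]=0 (border '')
j=11 s[j]='b': π[11]=0 (border '')
j=12 s[j]='b': π[12]=0 (border '')
j=13 s[j]='c': π[13]=1 (border 'c')
j=14 s[j]='d': k: 1→0; π[14]=0 (border '')
j=15 s[j]='a': π[15]=0 (border '')
j=16 s[j]='b': π[16]=0 (border '')
j=17 s[j]='e': π[17]=0 (border '')
j=18 s[j]='a': π[18]=0 (border '')
j=19 s[j]='d': π[19]=0 (border '')
j=20 s[j]='e': π[20]=0 (border '')
j=21 s[j]='e': π[21]=0 (border '')
j=22 s[j]='b': π[22]=0 (border '')
j=23 s[j]='d': π[23]=0 (border '')
j=24 s[j]='c': π[24]=1 (border 'c')
j=25 s[j]='a': π[25]=2 (border 'ca')
j=26 s[j]='d': k: 2→0; π[26]=0 (border '')
j=27 s[j]='d': π[27]=0 (border '')
j=28 s[j]='d': π[28]=0 (border '')
j=29 s[j]='c': π[29]=1 (border 'c')
j=30 s[j]='a': π[30]=2 (border 'ca')
j=31 s[j]='b': k: 2→0; π[31]=0 (border '')
j=32 s[j]='e': π[32]=0 (border '')
j=33 s[j]='e': π[33]=0 (border '')
j=34 s[j]='b': π[34]=0 (border '')
j=35 s[j]='b': π[35]=0 (border '')

[0, 0, 1, 0, 0, 0, 0, 0, 1, 0, 0, 0, 0, 1, 0, 0, 0, 0, 0, 0, 0, 0, 0, 0, 1, 2, 0, 0, 0, 1, 2, 0, 0, 0, 0, 0]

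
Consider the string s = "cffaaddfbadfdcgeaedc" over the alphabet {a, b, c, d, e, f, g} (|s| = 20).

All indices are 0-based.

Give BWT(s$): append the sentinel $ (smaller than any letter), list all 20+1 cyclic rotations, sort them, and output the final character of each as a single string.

rank  rotation               last
    0  $cffaaddfbadfdcgeaedc  c
    1  aaddfbadfdcgeaedc$cff  f
    2  addfbadfdcgeaedc$cffa  a
    3  adfdcgeaedc$cffaaddfb  b
    4  aedc$cffaaddfbadfdcge  e
    5  badfdcgeaedc$cffaaddf  f
    6  c$cffaaddfbadfdcgeaed  d
    7  cffaaddfbadfdcgeaedc$  $
    8  cgeaedc$cffaaddfbadfd  d
    9  dc$cffaaddfbadfdcgeae  e
   10  dcgeaedc$cffaaddfbadf  f
   11  ddfbadfdcgeaedc$cffaa  a
   12  dfbadfdcgeaedc$cffaad  d
   13  dfdcgeaedc$cffaaddfba  a
   14  eaedc$cffaaddfbadfdcg  g
   15  edc$cffaaddfbadfdcgea  a
   16  faaddfbadfdcgeaedc$cf  f
   17  fbadfdcgeaedc$cffaadd  d
   18  fdcgeaedc$cffaaddfbad  d
   19  ffaaddfbadfdcgeaedc$c  c
   20  geaedc$cffaaddfbadfdc  c

cfabefd$defadagafddcc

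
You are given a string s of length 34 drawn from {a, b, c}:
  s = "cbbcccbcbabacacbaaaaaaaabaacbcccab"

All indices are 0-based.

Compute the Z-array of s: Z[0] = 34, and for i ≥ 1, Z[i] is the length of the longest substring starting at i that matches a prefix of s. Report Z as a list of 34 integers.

Z[0]=34
i=1: fresh scan; Z[1]=0
i=2: fresh scan; Z[2]=0
i=3: fresh scan; Z[3]=1 grow→box=[3,4)
i=4: fresh scan; Z[4]=1 grow→box=[4,5)
i=5: fresh scan; Z[5]=2 grow→box=[5,7)
i=6: min(r-i=1, Z[1]=0)=0; Z[6]=0
i=7: fresh scan; Z[7]=2 grow→box=[7,9)
i=8: min(r-i=1, Z[1]=0)=0; Z[8]=0
i=9: fresh scan; Z[9]=0
i=10: fresh scan; Z[10]=0
i=11: fresh scan; Z[11]=0
i=12: fresh scan; Z[12]=1 grow→box=[12,13)
i=13: fresh scan; Z[13]=0
i=14: fresh scan; Z[14]=2 grow→box=[14,16)
i=15: min(r-i=1, Z[1]=0)=0; Z[15]=0
i=16: fresh scan; Z[16]=0
i=17: fresh scan; Z[17]=0
i=18: fresh scan; Z[18]=0
i=19: fresh scan; Z[19]=0
i=20: fresh scan; Z[20]=0
i=21: fresh scan; Z[21]=0
i=22: fresh scan; Z[22]=0
i=23: fresh scan; Z[23]=0
i=24: fresh scan; Z[24]=0
i=25: fresh scan; Z[25]=0
i=26: fresh scan; Z[26]=0
i=27: fresh scan; Z[27]=2 grow→box=[27,29)
i=28: min(r-i=1, Z[1]=0)=0; Z[28]=0
i=29: fresh scan; Z[29]=1 grow→box=[29,30)
i=30: fresh scan; Z[30]=1 grow→box=[30,31)
i=31: fresh scan; Z[31]=1 grow→box=[31,32)
i=32: fresh scan; Z[32]=0
i=33: fresh scan; Z[33]=0

[34, 0, 0, 1, 1, 2, 0, 2, 0, 0, 0, 0, 1, 0, 2, 0, 0, 0, 0, 0, 0, 0, 0, 0, 0, 0, 0, 2, 0, 1, 1, 1, 0, 0]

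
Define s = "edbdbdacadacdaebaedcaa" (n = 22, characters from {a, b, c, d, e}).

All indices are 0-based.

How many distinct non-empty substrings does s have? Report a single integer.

rank→(start, suffix):
  0 → (21, 'a')
  1 → (20, 'aa')
  2 → (6, 'acadacdaebaedcaa')
  3 → (10, 'acdaebaedcaa')
  4 → (8, 'adacdaebaedcaa')
  5 → (13, 'aebaedcaa')
  6 → (16, 'aedcaa')
  7 → (15, 'baedcaa')
  8 → (4, 'bdacadacdaebaedcaa')
  9 → (2, 'bdbdacadacdaebaedcaa')
  10 → (19, 'caa')
  11 → (7, 'cadacdaebaedcaa')
  12 → (11, 'cdaebaedcaa')
  13 → (5, 'dacadacdaebaedcaa')
  14 → (9, 'dacdaebaedcaa')
  15 → (12, 'daebaedcaa')
  16 → (3, 'dbdacadacdaebaedcaa')
  17 → (1, 'dbdbdacadacdaebaedcaa')
  18 → (18, 'dcaa')
  19 → (14, 'ebaedcaa')
  20 → (0, 'edbdbdacadacdaebaedcaa')
  21 → (17, 'edcaa')

SA = [21, 20, 6, 10, 8, 13, 16, 15, 4, 2, 19, 7, 11, 5, 9, 12, 3, 1, 18, 14, 0, 17]
[i] adj suffixes → lcp
  [1] 21/20 → 1 ('a')
  [2] 20/6 → 1 ('a')
  [3] 6/10 → 2 ('ac')
  [4] 10/8 → 1 ('a')
  [5] 8/13 → 1 ('a')
  [6] 13/16 → 2 ('ae')
  [7] 16/15 → 0 ('')
  [8] 15/4 → 1 ('b')
  [9] 4/2 → 2 ('bd')
  [10] 2/19 → 0 ('')
  [11] 19/7 → 2 ('ca')
  [12] 7/11 → 1 ('c')
  [13] 11/5 → 0 ('')
  [14] 5/9 → 3 ('dac')
  [15] 9/12 → 2 ('da')
  [16] 12/3 → 1 ('d')
  [17] 3/1 → 3 ('dbd')
  [18] 1/18 → 1 ('d')
  [19] 18/14 → 0 ('')
  [20] 14/0 → 1 ('e')
  [21] 0/17 → 2 ('ed')

n(n+1)/2 = 22·23/2 = 253
Σ LCP = 0 + 1 + 1 + 2 + 1 + 1 + 2 + 0 + 1 + 2 + 0 + 2 + 1 + 0 + 3 + 2 + 1 + 3 + 1 + 0 + 1 + 2 = 27
distinct = 253 − 27 = 226

226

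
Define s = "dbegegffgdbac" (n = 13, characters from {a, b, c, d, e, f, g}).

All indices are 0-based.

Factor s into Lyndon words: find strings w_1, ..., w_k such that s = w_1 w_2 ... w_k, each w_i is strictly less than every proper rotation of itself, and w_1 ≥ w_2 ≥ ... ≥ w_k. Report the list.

["d", "begegffgd", "b", "ac"]

emit factor 1: 'd' (i=0, period=1)
emit factor 2: 'begegffgd' (i=1, period=9)
emit factor 3: 'b' (i=10, period=1)
emit factor 4: 'ac' (i=11, period=2)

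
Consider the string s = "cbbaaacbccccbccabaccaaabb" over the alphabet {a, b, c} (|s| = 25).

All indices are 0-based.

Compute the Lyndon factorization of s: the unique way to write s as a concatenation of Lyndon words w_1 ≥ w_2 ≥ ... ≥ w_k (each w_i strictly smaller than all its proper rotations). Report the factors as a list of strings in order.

emit factor 1: 'c' (i=0, period=1)
emit factor 2: 'b' (i=1, period=1)
emit factor 3: 'b' (i=2, period=1)
emit factor 4: 'aaacbccccbccabacc' (i=3, period=17)
emit factor 5: 'aaabb' (i=20, period=5)

["c", "b", "b", "aaacbccccbccabacc", "aaabb"]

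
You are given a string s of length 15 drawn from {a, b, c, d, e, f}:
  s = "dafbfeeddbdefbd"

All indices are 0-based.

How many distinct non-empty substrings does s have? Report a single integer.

108

rank | idx | suffix
   0 |   1 | afbfeeddbdefbd
   1 |  13 | bd
   2 |   9 | bdefbd
   3 |   3 | bfeeddbdefbd
   4 |  14 | d
   5 |   0 | dafbfeeddbdefbd
   6 |   8 | dbdefbd
   7 |   7 | ddbdefbd
   8 |  10 | defbd
   9 |   6 | eddbdefbd
  10 |   5 | eeddbdefbd
  11 |  11 | efbd
  12 |  12 | fbd
  13 |   2 | fbfeeddbdefbd
  14 |   4 | feeddbdefbd

SA = [1, 13, 9, 3, 14, 0, 8, 7, 10, 6, 5, 11, 12, 2, 4]
i: (SA[i-1],SA[i]) lcp shared
  1: (1,13) 0 ''
  2: (13,9) 2 'bd'
  3: (9,3) 1 'b'
  4: (3,14) 0 ''
  5: (14,0) 1 'd'
  6: (0,8) 1 'd'
  7: (8,7) 1 'd'
  8: (7,10) 1 'd'
  9: (10,6) 0 ''
  10: (6,5) 1 'e'
  11: (5,11) 1 'e'
  12: (11,12) 0 ''
  13: (12,2) 2 'fb'
  14: (2,4) 1 'f'

n(n+1)/2 = 15·16/2 = 120
Σ LCP = 0 + 0 + 2 + 1 + 0 + 1 + 1 + 1 + 1 + 0 + 1 + 1 + 0 + 2 + 1 = 12
distinct = 120 − 12 = 108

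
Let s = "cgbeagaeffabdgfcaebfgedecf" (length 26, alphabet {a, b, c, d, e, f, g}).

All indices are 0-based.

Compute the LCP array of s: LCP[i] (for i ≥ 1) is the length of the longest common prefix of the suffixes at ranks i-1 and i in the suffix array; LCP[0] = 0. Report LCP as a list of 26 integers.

sorted suffixes:
  #0 SA[0]=10  'abdgfcaebfgedecf'
  #1 SA[1]=16  'aebfgedecf'
  #2 SA[2]=6  'aeffabdgfcaebfgedecf'
  #3 SA[3]=4  'agaeffabdgfcaebfgedecf'
  #4 SA[4]=11  'bdgfcaebfgedecf'
  #5 SA[5]=2  'beagaeffabdgfcaebfgedecf'
  #6 SA[6]=18  'bfgedecf'
  #7 SA[7]=15  'caebfgedecf'
  #8 SA[8]=24  'cf'
  #9 SA[9]=0  'cgbeagaeffabdgfcaebfgedecf'
  #10 SA[10]=22  'decf'
  #11 SA[11]=12  'dgfcaebfgedecf'
  #12 SA[12]=3  'eagaeffabdgfcaebfgedecf'
  #13 SA[13]=17  'ebfgedecf'
  #14 SA[14]=23  'ecf'
  #15 SA[15]=21  'edecf'
  #16 SA[16]=7  'effabdgfcaebfgedecf'
  #17 SA[17]=25  'f'
  #18 SA[18]=9  'fabdgfcaebfgedecf'
  #19 SA[19]=14  'fcaebfgedecf'
  #20 SA[20]=8  'ffabdgfcaebfgedecf'
  #21 SA[21]=19  'fgedecf'
  #22 SA[22]=5  'gaeffabdgfcaebfgedecf'
  #23 SA[23]=1  'gbeagaeffabdgfcaebfgedecf'
  #24 SA[24]=20  'gedecf'
  #25 SA[25]=13  'gfcaebfgedecf'

SA = [10, 16, 6, 4, 11, 2, 18, 15, 24, 0, 22, 12, 3, 17, 23, 21, 7, 25, 9, 14, 8, 19, 5, 1, 20, 13]
rank  pair      lcp
   1  s[10:],s[16:]  1  'a'
   2  s[16:],s[6:]  2  'ae'
   3  s[6:],s[4:]  1  'a'
   4  s[4:],s[11:]  0  ''
   5  s[11:],s[2:]  1  'b'
   6  s[2:],s[18:]  1  'b'
   7  s[18:],s[15:]  0  ''
   8  s[15:],s[24:]  1  'c'
   9  s[24:],s[0:]  1  'c'
  10  s[0:],s[22:]  0  ''
  11  s[22:],s[12:]  1  'd'
  12  s[12:],s[3:]  0  ''
  13  s[3:],s[17:]  1  'e'
  14  s[17:],s[23:]  1  'e'
  15  s[23:],s[21:]  1  'e'
  16  s[21:],s[7:]  1  'e'
  17  s[7:],s[25:]  0  ''
  18  s[25:],s[9:]  1  'f'
  19  s[9:],s[14:]  1  'f'
  20  s[14:],s[8:]  1  'f'
  21  s[8:],s[19:]  1  'f'
  22  s[19:],s[5:]  0  ''
  23  s[5:],s[1:]  1  'g'
  24  s[1:],s[20:]  1  'g'
  25  s[20:],s[13:]  1  'g'

[0, 1, 2, 1, 0, 1, 1, 0, 1, 1, 0, 1, 0, 1, 1, 1, 1, 0, 1, 1, 1, 1, 0, 1, 1, 1]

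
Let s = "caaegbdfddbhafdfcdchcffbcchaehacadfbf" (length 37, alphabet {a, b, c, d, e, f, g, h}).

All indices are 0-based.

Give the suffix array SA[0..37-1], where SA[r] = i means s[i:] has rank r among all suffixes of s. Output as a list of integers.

rank | idx | suffix
   0 |   1 | aaegbdfddbhafdfcdchcffbcchaehacadfbf
   1 |  30 | acadfbf
   2 |  32 | adfbf
   3 |   2 | aegbdfddbhafdfcdchcffbcchaehacadfbf
   4 |  27 | aehacadfbf
   5 |  12 | afdfcdchcffbcchaehacadfbf
   6 |  23 | bcchaehacadfbf
   7 |   5 | bdfddbhafdfcdchcffbcchaehacadfbf
   8 |  35 | bf
   9 |  10 | bhafdfcdchcffbcchaehacadfbf
  10 |   0 | caaegbdfddbhafdfcdchcffbcchaehacadfbf
  11 |  31 | cadfbf
  12 |  24 | cchaehacadfbf
  13 |  16 | cdchcffbcchaehacadfbf
  14 |  20 | cffbcchaehacadfbf
  15 |  25 | chaehacadfbf
  16 |  18 | chcffbcchaehacadfbf
  17 |   9 | dbhafdfcdchcffbcchaehacadfbf
  18 |  17 | dchcffbcchaehacadfbf
  19 |   8 | ddbhafdfcdchcffbcchaehacadfbf
  20 |  33 | dfbf
  21 |  14 | dfcdchcffbcchaehacadfbf
  22 |   6 | dfddbhafdfcdchcffbcchaehacadfbf
  23 |   3 | egbdfddbhafdfcdchcffbcchaehacadfbf
  24 |  28 | ehacadfbf
  25 |  36 | f
  26 |  22 | fbcchaehacadfbf
  27 |  34 | fbf
  28 |  15 | fcdchcffbcchaehacadfbf
  29 |   7 | fddbhafdfcdchcffbcchaehacadfbf
  30 |  13 | fdfcdchcffbcchaehacadfbf
  31 |  21 | ffbcchaehacadfbf
  32 |   4 | gbdfddbhafdfcdchcffbcchaehacadfbf
  33 |  29 | hacadfbf
  34 |  26 | haehacadfbf
  35 |  11 | hafdfcdchcffbcchaehacadfbf
  36 |  19 | hcffbcchaehacadfbf

[1, 30, 32, 2, 27, 12, 23, 5, 35, 10, 0, 31, 24, 16, 20, 25, 18, 9, 17, 8, 33, 14, 6, 3, 28, 36, 22, 34, 15, 7, 13, 21, 4, 29, 26, 11, 19]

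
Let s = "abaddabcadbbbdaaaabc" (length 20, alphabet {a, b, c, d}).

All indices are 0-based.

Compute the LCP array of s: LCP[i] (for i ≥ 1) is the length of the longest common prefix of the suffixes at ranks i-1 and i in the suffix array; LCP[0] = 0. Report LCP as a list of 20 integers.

sorted suffixes:
  #0 SA[0]=14  'aaaabc'
  #1 SA[1]=15  'aaabc'
  #2 SA[2]=16  'aabc'
  #3 SA[3]=0  'abaddabcadbbbdaaaabc'
  #4 SA[4]=17  'abc'
  #5 SA[5]=5  'abcadbbbdaaaabc'
  #6 SA[6]=8  'adbbbdaaaabc'
  #7 SA[7]=2  'addabcadbbbdaaaabc'
  #8 SA[8]=1  'baddabcadbbbdaaaabc'
  #9 SA[9]=10  'bbbdaaaabc'
  #10 SA[10]=11  'bbdaaaabc'
  #11 SA[11]=18  'bc'
  #12 SA[12]=6  'bcadbbbdaaaabc'
  #13 SA[13]=12  'bdaaaabc'
  #14 SA[14]=19  'c'
  #15 SA[15]=7  'cadbbbdaaaabc'
  #16 SA[16]=13  'daaaabc'
  #17 SA[17]=4  'dabcadbbbdaaaabc'
  #18 SA[18]=9  'dbbbdaaaabc'
  #19 SA[19]=3  'ddabcadbbbdaaaabc'

SA = [14, 15, 16, 0, 17, 5, 8, 2, 1, 10, 11, 18, 6, 12, 19, 7, 13, 4, 9, 3]
i: (SA[i-1],SA[i]) lcp shared
  1: (14,15) 3 'aaa'
  2: (15,16) 2 'aa'
  3: (16,0) 1 'a'
  4: (0,17) 2 'ab'
  5: (17,5) 3 'abc'
  6: (5,8) 1 'a'
  7: (8,2) 2 'ad'
  8: (2,1) 0 ''
  9: (1,10) 1 'b'
  10: (10,11) 2 'bb'
  11: (11,18) 1 'b'
  12: (18,6) 2 'bc'
  13: (6,12) 1 'b'
  14: (12,19) 0 ''
  15: (19,7) 1 'c'
  16: (7,13) 0 ''
  17: (13,4) 2 'da'
  18: (4,9) 1 'd'
  19: (9,3) 1 'd'

[0, 3, 2, 1, 2, 3, 1, 2, 0, 1, 2, 1, 2, 1, 0, 1, 0, 2, 1, 1]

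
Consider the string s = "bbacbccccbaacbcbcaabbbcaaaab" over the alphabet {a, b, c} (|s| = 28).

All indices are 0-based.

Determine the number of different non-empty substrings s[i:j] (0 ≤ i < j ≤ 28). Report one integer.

rank | idx | suffix
   0 |  23 | aaaab
   1 |  24 | aaab
   2 |  25 | aab
   3 |  17 | aabbbcaaaab
   4 |  10 | aacbcbcaabbbcaaaab
   5 |  26 | ab
   6 |  18 | abbbcaaaab
   7 |  11 | acbcbcaabbbcaaaab
   8 |   2 | acbccccbaacbcbcaabbbcaaaab
   9 |  27 | b
  10 |   9 | baacbcbcaabbbcaaaab
  11 |   1 | bacbccccbaacbcbcaabbbcaaaab
  12 |   0 | bbacbccccbaacbcbcaabbbcaaaab
  13 |  19 | bbbcaaaab
  14 |  20 | bbcaaaab
  15 |  21 | bcaaaab
  16 |  15 | bcaabbbcaaaab
  17 |  13 | bcbcaabbbcaaaab
  18 |   4 | bccccbaacbcbcaabbbcaaaab
  19 |  22 | caaaab
  20 |  16 | caabbbcaaaab
  21 |   8 | cbaacbcbcaabbbcaaaab
  22 |  14 | cbcaabbbcaaaab
  23 |  12 | cbcbcaabbbcaaaab
  24 |   3 | cbccccbaacbcbcaabbbcaaaab
  25 |   7 | ccbaacbcbcaabbbcaaaab
  26 |   6 | cccbaacbcbcaabbbcaaaab
  27 |   5 | ccccbaacbcbcaabbbcaaaab

SA = [23, 24, 25, 17, 10, 26, 18, 11, 2, 27, 9, 1, 0, 19, 20, 21, 15, 13, 4, 22, 16, 8, 14, 12, 3, 7, 6, 5]
[i] adj suffixes → lcp
  [1] 23/24 → 3 ('aaa')
  [2] 24/25 → 2 ('aa')
  [3] 25/17 → 3 ('aab')
  [4] 17/10 → 2 ('aa')
  [5] 10/26 → 1 ('a')
  [6] 26/18 → 2 ('ab')
  [7] 18/11 → 1 ('a')
  [8] 11/2 → 4 ('acbc')
  [9] 2/27 → 0 ('')
  [10] 27/9 → 1 ('b')
  [11] 9/1 → 2 ('ba')
  [12] 1/0 → 1 ('b')
  [13] 0/19 → 2 ('bb')
  [14] 19/20 → 2 ('bb')
  [15] 20/21 → 1 ('b')
  [16] 21/15 → 4 ('bcaa')
  [17] 15/13 → 2 ('bc')
  [18] 13/4 → 2 ('bc')
  [19] 4/22 → 0 ('')
  [20] 22/16 → 3 ('caa')
  [21] 16/8 → 1 ('c')
  [22] 8/14 → 2 ('cb')
  [23] 14/12 → 3 ('cbc')
  [24] 12/3 → 3 ('cbc')
  [25] 3/7 → 1 ('c')
  [26] 7/6 → 2 ('cc')
  [27] 6/5 → 3 ('ccc')

n(n+1)/2 = 28·29/2 = 406
Σ LCP = 0 + 3 + 2 + 3 + 2 + 1 + 2 + 1 + 4 + 0 + 1 + 2 + 1 + 2 + 2 + 1 + 4 + 2 + 2 + 0 + 3 + 1 + 2 + 3 + 3 + 1 + 2 + 3 = 53
distinct = 406 − 53 = 353

353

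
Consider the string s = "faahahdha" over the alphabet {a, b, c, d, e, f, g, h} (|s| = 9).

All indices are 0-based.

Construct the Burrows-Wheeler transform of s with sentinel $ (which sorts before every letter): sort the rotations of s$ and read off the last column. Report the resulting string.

ahfahh$daa

rank  rotation    last
    0  $faahahdha  a
    1  a$faahahdh  h
    2  aahahdha$f  f
    3  ahahdha$fa  a
    4  ahdha$faah  h
    5  dha$faahah  h
    6  faahahdha$  $
    7  ha$faahahd  d
    8  hahdha$faa  a
    9  hdha$faaha  a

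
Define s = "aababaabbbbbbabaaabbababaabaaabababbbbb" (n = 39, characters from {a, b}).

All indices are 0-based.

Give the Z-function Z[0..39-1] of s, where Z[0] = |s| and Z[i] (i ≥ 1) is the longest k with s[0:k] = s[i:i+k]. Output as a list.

[39, 1, 0, 1, 0, 3, 1, 0, 0, 0, 0, 0, 0, 1, 0, 2, 3, 1, 0, 0, 1, 0, 1, 0, 4, 1, 0, 2, 6, 1, 0, 1, 0, 1, 0, 0, 0, 0, 0]

Z[0]=39
i=1: fresh scan; Z[1]=1 scan→box=[1,2)
i=2: fresh scan; Z[2]=0
i=3: fresh scan; Z[3]=1 scan→box=[3,4)
i=4: fresh scan; Z[4]=0
i=5: fresh scan; Z[5]=3 scan→box=[5,8)
i=6: min(r-i=2, Z[1]=1)=1; Z[6]=1
i=7: min(r-i=1, Z[2]=0)=0; Z[7]=0
i=8: fresh scan; Z[8]=0
i=9: fresh scan; Z[9]=0
i=10: fresh scan; Z[10]=0
i=11: fresh scan; Z[11]=0
i=12: fresh scan; Z[12]=0
i=13: fresh scan; Z[13]=1 scan→box=[13,14)
i=14: fresh scan; Z[14]=0
i=15: fresh scan; Z[15]=2 scan→box=[15,17)
i=16: min(r-i=1, Z[1]=1)=1; Z[16]=3 scan→box=[16,19)
i=17: min(r-i=2, Z[1]=1)=1; Z[17]=1
i=18: min(r-i=1, Z[2]=0)=0; Z[18]=0
i=19: fresh scan; Z[19]=0
i=20: fresh scan; Z[20]=1 scan→box=[20,21)
i=21: fresh scan; Z[21]=0
i=22: fresh scan; Z[22]=1 scan→box=[22,23)
i=23: fresh scan; Z[23]=0
i=24: fresh scan; Z[24]=4 scan→box=[24,28)
i=25: min(r-i=3, Z[1]=1)=1; Z[25]=1
i=26: min(r-i=2, Z[2]=0)=0; Z[26]=0
i=27: min(r-i=1, Z[3]=1)=1; Z[27]=2 scan→box=[27,29)
i=28: min(r-i=1, Z[1]=1)=1; Z[28]=6 scan→box=[28,34)
i=29: min(r-i=5, Z[1]=1)=1; Z[29]=1
i=30: min(r-i=4, Z[2]=0)=0; Z[30]=0
i=31: min(r-i=3, Z[3]=1)=1; Z[31]=1
i=32: min(r-i=2, Z[4]=0)=0; Z[32]=0
i=33: min(r-i=1, Z[5]=3)=1; Z[33]=1
i=34: fresh scan; Z[34]=0
i=35: fresh scan; Z[35]=0
i=36: fresh scan; Z[36]=0
i=37: fresh scan; Z[37]=0
i=38: fresh scan; Z[38]=0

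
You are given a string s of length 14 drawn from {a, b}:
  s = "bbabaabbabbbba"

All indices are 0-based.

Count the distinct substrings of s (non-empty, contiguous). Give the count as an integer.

78

rank | idx | suffix
   0 |  13 | a
   1 |   4 | aabbabbbba
   2 |   2 | abaabbabbbba
   3 |   5 | abbabbbba
   4 |   8 | abbbba
   5 |  12 | ba
   6 |   3 | baabbabbbba
   7 |   1 | babaabbabbbba
   8 |   7 | babbbba
   9 |  11 | bba
  10 |   0 | bbabaabbabbbba
  11 |   6 | bbabbbba
  12 |  10 | bbba
  13 |   9 | bbbba

SA = [13, 4, 2, 5, 8, 12, 3, 1, 7, 11, 0, 6, 10, 9]
i: (SA[i-1],SA[i]) lcp shared
  1: (13,4) 1 'a'
  2: (4,2) 1 'a'
  3: (2,5) 2 'ab'
  4: (5,8) 3 'abb'
  5: (8,12) 0 ''
  6: (12,3) 2 'ba'
  7: (3,1) 2 'ba'
  8: (1,7) 3 'bab'
  9: (7,11) 1 'b'
  10: (11,0) 3 'bba'
  11: (0,6) 4 'bbab'
  12: (6,10) 2 'bb'
  13: (10,9) 3 'bbb'

n(n+1)/2 = 14·15/2 = 105
Σ LCP = 0 + 1 + 1 + 2 + 3 + 0 + 2 + 2 + 3 + 1 + 3 + 4 + 2 + 3 = 27
distinct = 105 − 27 = 78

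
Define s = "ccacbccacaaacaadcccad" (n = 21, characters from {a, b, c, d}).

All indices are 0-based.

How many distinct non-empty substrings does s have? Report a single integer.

195

sorted suffixes:
  #0 SA[0]=9  'aaacaadcccad'
  #1 SA[1]=10  'aacaadcccad'
  #2 SA[2]=13  'aadcccad'
  #3 SA[3]=7  'acaaacaadcccad'
  #4 SA[4]=11  'acaadcccad'
  #5 SA[5]=2  'acbccacaaacaadcccad'
  #6 SA[6]=19  'ad'
  #7 SA[7]=14  'adcccad'
  #8 SA[8]=4  'bccacaaacaadcccad'
  #9 SA[9]=8  'caaacaadcccad'
  #10 SA[10]=12  'caadcccad'
  #11 SA[11]=6  'cacaaacaadcccad'
  #12 SA[12]=1  'cacbccacaaacaadcccad'
  #13 SA[13]=18  'cad'
  #14 SA[14]=3  'cbccacaaacaadcccad'
  #15 SA[15]=5  'ccacaaacaadcccad'
  #16 SA[16]=0  'ccacbccacaaacaadcccad'
  #17 SA[17]=17  'ccad'
  #18 SA[18]=16  'cccad'
  #19 SA[19]=20  'd'
  #20 SA[20]=15  'dcccad'

SA = [9, 10, 13, 7, 11, 2, 19, 14, 4, 8, 12, 6, 1, 18, 3, 5, 0, 17, 16, 20, 15]
[i] adj suffixes → lcp
  [1] 9/10 → 2 ('aa')
  [2] 10/13 → 2 ('aa')
  [3] 13/7 → 1 ('a')
  [4] 7/11 → 4 ('acaa')
  [5] 11/2 → 2 ('ac')
  [6] 2/19 → 1 ('a')
  [7] 19/14 → 2 ('ad')
  [8] 14/4 → 0 ('')
  [9] 4/8 → 0 ('')
  [10] 8/12 → 3 ('caa')
  [11] 12/6 → 2 ('ca')
  [12] 6/1 → 3 ('cac')
  [13] 1/18 → 2 ('ca')
  [14] 18/3 → 1 ('c')
  [15] 3/5 → 1 ('c')
  [16] 5/0 → 4 ('ccac')
  [17] 0/17 → 3 ('cca')
  [18] 17/16 → 2 ('cc')
  [19] 16/20 → 0 ('')
  [20] 20/15 → 1 ('d')

n(n+1)/2 = 21·22/2 = 231
Σ LCP = 0 + 2 + 2 + 1 + 4 + 2 + 1 + 2 + 0 + 0 + 3 + 2 + 3 + 2 + 1 + 1 + 4 + 3 + 2 + 0 + 1 = 36
distinct = 231 − 36 = 195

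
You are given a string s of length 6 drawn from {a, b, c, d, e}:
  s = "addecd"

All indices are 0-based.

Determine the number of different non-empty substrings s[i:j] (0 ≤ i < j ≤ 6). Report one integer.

19

rank | idx | suffix
   0 |   0 | addecd
   1 |   4 | cd
   2 |   5 | d
   3 |   1 | ddecd
   4 |   2 | decd
   5 |   3 | ecd

SA = [0, 4, 5, 1, 2, 3]
i: (SA[i-1],SA[i]) lcp shared
  1: (0,4) 0 ''
  2: (4,5) 0 ''
  3: (5,1) 1 'd'
  4: (1,2) 1 'd'
  5: (2,3) 0 ''

n(n+1)/2 = 6·7/2 = 21
Σ LCP = 0 + 0 + 0 + 1 + 1 + 0 = 2
distinct = 21 − 2 = 19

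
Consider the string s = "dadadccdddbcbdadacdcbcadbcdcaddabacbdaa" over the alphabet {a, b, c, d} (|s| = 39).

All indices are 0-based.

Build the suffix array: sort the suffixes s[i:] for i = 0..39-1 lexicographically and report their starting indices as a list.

[38, 37, 31, 33, 16, 14, 1, 22, 3, 28, 32, 20, 10, 24, 35, 12, 21, 27, 19, 34, 11, 5, 25, 17, 6, 36, 30, 15, 13, 0, 2, 9, 23, 26, 18, 4, 29, 8, 7]

rank | idx | suffix
   0 |  38 | a
   1 |  37 | aa
   2 |  31 | abacbdaa
   3 |  33 | acbdaa
   4 |  16 | acdcbcadbcdcaddabacbdaa
   5 |  14 | adacdcbcadbcdcaddabacbdaa
   6 |   1 | adadccdddbcbdadacdcbcadbcdcaddabacbdaa
   7 |  22 | adbcdcaddabacbdaa
   8 |   3 | adccdddbcbdadacdcbcadbcdcaddabacbdaa
   9 |  28 | addabacbdaa
  10 |  32 | bacbdaa
  11 |  20 | bcadbcdcaddabacbdaa
  12 |  10 | bcbdadacdcbcadbcdcaddabacbdaa
  13 |  24 | bcdcaddabacbdaa
  14 |  35 | bdaa
  15 |  12 | bdadacdcbcadbcdcaddabacbdaa
  16 |  21 | cadbcdcaddabacbdaa
  17 |  27 | caddabacbdaa
  18 |  19 | cbcadbcdcaddabacbdaa
  19 |  34 | cbdaa
  20 |  11 | cbdadacdcbcadbcdcaddabacbdaa
  21 |   5 | ccdddbcbdadacdcbcadbcdcaddabacbdaa
  22 |  25 | cdcaddabacbdaa
  23 |  17 | cdcbcadbcdcaddabacbdaa
  24 |   6 | cdddbcbdadacdcbcadbcdcaddabacbdaa
  25 |  36 | daa
  26 |  30 | dabacbdaa
  27 |  15 | dacdcbcadbcdcaddabacbdaa
  28 |  13 | dadacdcbcadbcdcaddabacbdaa
  29 |   0 | dadadccdddbcbdadacdcbcadbcdcaddabacbdaa
  30 |   2 | dadccdddbcbdadacdcbcadbcdcaddabacbdaa
  31 |   9 | dbcbdadacdcbcadbcdcaddabacbdaa
  32 |  23 | dbcdcaddabacbdaa
  33 |  26 | dcaddabacbdaa
  34 |  18 | dcbcadbcdcaddabacbdaa
  35 |   4 | dccdddbcbdadacdcbcadbcdcaddabacbdaa
  36 |  29 | ddabacbdaa
  37 |   8 | ddbcbdadacdcbcadbcdcaddabacbdaa
  38 |   7 | dddbcbdadacdcbcadbcdcaddabacbdaa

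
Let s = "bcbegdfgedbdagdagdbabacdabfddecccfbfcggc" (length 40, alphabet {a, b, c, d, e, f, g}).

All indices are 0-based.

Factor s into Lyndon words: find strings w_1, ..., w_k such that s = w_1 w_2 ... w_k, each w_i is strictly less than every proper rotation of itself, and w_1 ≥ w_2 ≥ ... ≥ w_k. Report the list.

["bcbegdfgedbd", "agdagdb", "abacdabfddecccfbfcggc"]

emit factor 1: 'bcbegdfgedbd' (i=0, period=12)
emit factor 2: 'agdagdb' (i=12, period=7)
emit factor 3: 'abacdabfddecccfbfcggc' (i=19, period=21)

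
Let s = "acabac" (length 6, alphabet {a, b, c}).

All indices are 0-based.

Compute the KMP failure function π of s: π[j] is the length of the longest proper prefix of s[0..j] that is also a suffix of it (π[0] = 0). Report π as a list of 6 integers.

π[0] = 0
j=1 s[j]='c': π[1]=0 (border '')
j=2 s[j]='a': π[2]=1 (border 'a')
j=3 s[j]='b': k: 1→0; π[3]=0 (border '')
j=4 s[j]='a': π[4]=1 (border 'a')
j=5 s[j]='c': π[5]=2 (border 'ac')

[0, 0, 1, 0, 1, 2]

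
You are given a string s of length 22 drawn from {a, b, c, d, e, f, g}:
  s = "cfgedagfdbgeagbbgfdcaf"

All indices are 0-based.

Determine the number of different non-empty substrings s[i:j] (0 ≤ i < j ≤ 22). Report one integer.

232

sorted suffixes:
  #0 SA[0]=20  'af'
  #1 SA[1]=12  'agbbgfdcaf'
  #2 SA[2]=5  'agfdbgeagbbgfdcaf'
  #3 SA[3]=14  'bbgfdcaf'
  #4 SA[4]=9  'bgeagbbgfdcaf'
  #5 SA[5]=15  'bgfdcaf'
  #6 SA[6]=19  'caf'
  #7 SA[7]=0  'cfgedagfdbgeagbbgfdcaf'
  #8 SA[8]=4  'dagfdbgeagbbgfdcaf'
  #9 SA[9]=8  'dbgeagbbgfdcaf'
  #10 SA[10]=18  'dcaf'
  #11 SA[11]=11  'eagbbgfdcaf'
  #12 SA[12]=3  'edagfdbgeagbbgfdcaf'
  #13 SA[13]=21  'f'
  #14 SA[14]=7  'fdbgeagbbgfdcaf'
  #15 SA[15]=17  'fdcaf'
  #16 SA[16]=1  'fgedagfdbgeagbbgfdcaf'
  #17 SA[17]=13  'gbbgfdcaf'
  #18 SA[18]=10  'geagbbgfdcaf'
  #19 SA[19]=2  'gedagfdbgeagbbgfdcaf'
  #20 SA[20]=6  'gfdbgeagbbgfdcaf'
  #21 SA[21]=16  'gfdcaf'

SA = [20, 12, 5, 14, 9, 15, 19, 0, 4, 8, 18, 11, 3, 21, 7, 17, 1, 13, 10, 2, 6, 16]
i: (SA[i-1],SA[i]) lcp shared
  1: (20,12) 1 'a'
  2: (12,5) 2 'ag'
  3: (5,14) 0 ''
  4: (14,9) 1 'b'
  5: (9,15) 2 'bg'
  6: (15,19) 0 ''
  7: (19,0) 1 'c'
  8: (0,4) 0 ''
  9: (4,8) 1 'd'
  10: (8,18) 1 'd'
  11: (18,11) 0 ''
  12: (11,3) 1 'e'
  13: (3,21) 0 ''
  14: (21,7) 1 'f'
  15: (7,17) 2 'fd'
  16: (17,1) 1 'f'
  17: (1,13) 0 ''
  18: (13,10) 1 'g'
  19: (10,2) 2 'ge'
  20: (2,6) 1 'g'
  21: (6,16) 3 'gfd'

n(n+1)/2 = 22·23/2 = 253
Σ LCP = 0 + 1 + 2 + 0 + 1 + 2 + 0 + 1 + 0 + 1 + 1 + 0 + 1 + 0 + 1 + 2 + 1 + 0 + 1 + 2 + 1 + 3 = 21
distinct = 253 − 21 = 232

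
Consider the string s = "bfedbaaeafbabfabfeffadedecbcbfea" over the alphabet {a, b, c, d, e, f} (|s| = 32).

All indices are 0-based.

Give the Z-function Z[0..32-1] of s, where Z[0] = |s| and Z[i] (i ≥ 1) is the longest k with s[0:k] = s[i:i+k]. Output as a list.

[32, 0, 0, 0, 1, 0, 0, 0, 0, 0, 1, 0, 2, 0, 0, 3, 0, 0, 0, 0, 0, 0, 0, 0, 0, 0, 1, 0, 3, 0, 0, 0]

Z[0]=32
i=1: fresh scan; Z[1]=0
i=2: fresh scan; Z[2]=0
i=3: fresh scan; Z[3]=0
i=4: fresh scan; Z[4]=1 extend→box=[4,5)
i=5: fresh scan; Z[5]=0
i=6: fresh scan; Z[6]=0
i=7: fresh scan; Z[7]=0
i=8: fresh scan; Z[8]=0
i=9: fresh scan; Z[9]=0
i=10: fresh scan; Z[10]=1 extend→box=[10,11)
i=11: fresh scan; Z[11]=0
i=12: fresh scan; Z[12]=2 extend→box=[12,14)
i=13: min(r-i=1, Z[1]=0)=0; Z[13]=0
i=14: fresh scan; Z[14]=0
i=15: fresh scan; Z[15]=3 extend→box=[15,18)
i=16: min(r-i=2, Z[1]=0)=0; Z[16]=0
i=17: min(r-i=1, Z[2]=0)=0; Z[17]=0
i=18: fresh scan; Z[18]=0
i=19: fresh scan; Z[19]=0
i=20: fresh scan; Z[20]=0
i=21: fresh scan; Z[21]=0
i=22: fresh scan; Z[22]=0
i=23: fresh scan; Z[23]=0
i=24: fresh scan; Z[24]=0
i=25: fresh scan; Z[25]=0
i=26: fresh scan; Z[26]=1 extend→box=[26,27)
i=27: fresh scan; Z[27]=0
i=28: fresh scan; Z[28]=3 extend→box=[28,31)
i=29: min(r-i=2, Z[1]=0)=0; Z[29]=0
i=30: min(r-i=1, Z[2]=0)=0; Z[30]=0
i=31: fresh scan; Z[31]=0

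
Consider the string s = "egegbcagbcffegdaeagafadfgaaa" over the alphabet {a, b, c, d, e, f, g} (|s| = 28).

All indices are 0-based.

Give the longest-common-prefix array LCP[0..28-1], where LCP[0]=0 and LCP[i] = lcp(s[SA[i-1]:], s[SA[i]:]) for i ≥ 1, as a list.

sorted suffixes:
  #0 SA[0]=27  'a'
  #1 SA[1]=26  'aa'
  #2 SA[2]=25  'aaa'
  #3 SA[3]=21  'adfgaaa'
  #4 SA[4]=15  'aeagafadfgaaa'
  #5 SA[5]=19  'afadfgaaa'
  #6 SA[6]=17  'agafadfgaaa'
  #7 SA[7]=6  'agbcffegdaeagafadfgaaa'
  #8 SA[8]=4  'bcagbcffegdaeagafadfgaaa'
  #9 SA[9]=8  'bcffegdaeagafadfgaaa'
  #10 SA[10]=5  'cagbcffegdaeagafadfgaaa'
  #11 SA[11]=9  'cffegdaeagafadfgaaa'
  #12 SA[12]=14  'daeagafadfgaaa'
  #13 SA[13]=22  'dfgaaa'
  #14 SA[14]=16  'eagafadfgaaa'
  #15 SA[15]=2  'egbcagbcffegdaeagafadfgaaa'
  #16 SA[16]=12  'egdaeagafadfgaaa'
  #17 SA[17]=0  'egegbcagbcffegdaeagafadfgaaa'
  #18 SA[18]=20  'fadfgaaa'
  #19 SA[19]=11  'fegdaeagafadfgaaa'
  #20 SA[20]=10  'ffegdaeagafadfgaaa'
  #21 SA[21]=23  'fgaaa'
  #22 SA[22]=24  'gaaa'
  #23 SA[23]=18  'gafadfgaaa'
  #24 SA[24]=3  'gbcagbcffegdaeagafadfgaaa'
  #25 SA[25]=7  'gbcffegdaeagafadfgaaa'
  #26 SA[26]=13  'gdaeagafadfgaaa'
  #27 SA[27]=1  'gegbcagbcffegdaeagafadfgaaa'

SA = [27, 26, 25, 21, 15, 19, 17, 6, 4, 8, 5, 9, 14, 22, 16, 2, 12, 0, 20, 11, 10, 23, 24, 18, 3, 7, 13, 1]
[i] adj suffixes → lcp
  [1] 27/26 → 1 ('a')
  [2] 26/25 → 2 ('aa')
  [3] 25/21 → 1 ('a')
  [4] 21/15 → 1 ('a')
  [5] 15/19 → 1 ('a')
  [6] 19/17 → 1 ('a')
  [7] 17/6 → 2 ('ag')
  [8] 6/4 → 0 ('')
  [9] 4/8 → 2 ('bc')
  [10] 8/5 → 0 ('')
  [11] 5/9 → 1 ('c')
  [12] 9/14 → 0 ('')
  [13] 14/22 → 1 ('d')
  [14] 22/16 → 0 ('')
  [15] 16/2 → 1 ('e')
  [16] 2/12 → 2 ('eg')
  [17] 12/0 → 2 ('eg')
  [18] 0/20 → 0 ('')
  [19] 20/11 → 1 ('f')
  [20] 11/10 → 1 ('f')
  [21] 10/23 → 1 ('f')
  [22] 23/24 → 0 ('')
  [23] 24/18 → 2 ('ga')
  [24] 18/3 → 1 ('g')
  [25] 3/7 → 3 ('gbc')
  [26] 7/13 → 1 ('g')
  [27] 13/1 → 1 ('g')

[0, 1, 2, 1, 1, 1, 1, 2, 0, 2, 0, 1, 0, 1, 0, 1, 2, 2, 0, 1, 1, 1, 0, 2, 1, 3, 1, 1]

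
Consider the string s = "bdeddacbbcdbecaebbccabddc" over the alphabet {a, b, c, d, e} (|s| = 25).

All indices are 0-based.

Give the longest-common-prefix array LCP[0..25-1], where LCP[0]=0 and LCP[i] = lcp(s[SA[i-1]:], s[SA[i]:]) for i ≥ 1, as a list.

rank | idx | suffix
   0 |  20 | abddc
   1 |   5 | acbbcdbecaebbccabddc
   2 |  14 | aebbccabddc
   3 |  16 | bbccabddc
   4 |   7 | bbcdbecaebbccabddc
   5 |  17 | bccabddc
   6 |   8 | bcdbecaebbccabddc
   7 |  21 | bddc
   8 |   0 | bdeddacbbcdbecaebbccabddc
   9 |  11 | becaebbccabddc
  10 |  24 | c
  11 |  19 | cabddc
  12 |  13 | caebbccabddc
  13 |   6 | cbbcdbecaebbccabddc
  14 |  18 | ccabddc
  15 |   9 | cdbecaebbccabddc
  16 |   4 | dacbbcdbecaebbccabddc
  17 |  10 | dbecaebbccabddc
  18 |  23 | dc
  19 |   3 | ddacbbcdbecaebbccabddc
  20 |  22 | ddc
  21 |   1 | deddacbbcdbecaebbccabddc
  22 |  15 | ebbccabddc
  23 |  12 | ecaebbccabddc
  24 |   2 | eddacbbcdbecaebbccabddc

SA = [20, 5, 14, 16, 7, 17, 8, 21, 0, 11, 24, 19, 13, 6, 18, 9, 4, 10, 23, 3, 22, 1, 15, 12, 2]
i: (SA[i-1],SA[i]) lcp shared
  1: (20,5) 1 'a'
  2: (5,14) 1 'a'
  3: (14,16) 0 ''
  4: (16,7) 3 'bbc'
  5: (7,17) 1 'b'
  6: (17,8) 2 'bc'
  7: (8,21) 1 'b'
  8: (21,0) 2 'bd'
  9: (0,11) 1 'b'
  10: (11,24) 0 ''
  11: (24,19) 1 'c'
  12: (19,13) 2 'ca'
  13: (13,6) 1 'c'
  14: (6,18) 1 'c'
  15: (18,9) 1 'c'
  16: (9,4) 0 ''
  17: (4,10) 1 'd'
  18: (10,23) 1 'd'
  19: (23,3) 1 'd'
  20: (3,22) 2 'dd'
  21: (22,1) 1 'd'
  22: (1,15) 0 ''
  23: (15,12) 1 'e'
  24: (12,2) 1 'e'

[0, 1, 1, 0, 3, 1, 2, 1, 2, 1, 0, 1, 2, 1, 1, 1, 0, 1, 1, 1, 2, 1, 0, 1, 1]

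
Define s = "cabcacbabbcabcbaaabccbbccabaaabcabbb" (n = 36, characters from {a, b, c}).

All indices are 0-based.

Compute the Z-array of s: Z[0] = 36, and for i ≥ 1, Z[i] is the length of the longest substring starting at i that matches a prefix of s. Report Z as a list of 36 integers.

Z[0]=36
i=1: i≥r, start 0; Z[1]=0
i=2: i≥r, start 0; Z[2]=0
i=3: i≥r, start 0; Z[3]=2 grow→box=[3,5)
i=4: min(r-i=1, Z[1]=0)=0; Z[4]=0
i=5: i≥r, start 0; Z[5]=1 grow→box=[5,6)
i=6: i≥r, start 0; Z[6]=0
i=7: i≥r, start 0; Z[7]=0
i=8: i≥r, start 0; Z[8]=0
i=9: i≥r, start 0; Z[9]=0
i=10: i≥r, start 0; Z[10]=4 grow→box=[10,14)
i=11: min(r-i=3, Z[1]=0)=0; Z[11]=0
i=12: min(r-i=2, Z[2]=0)=0; Z[12]=0
i=13: min(r-i=1, Z[3]=2)=1; Z[13]=1
i=14: i≥r, start 0; Z[14]=0
i=15: i≥r, start 0; Z[15]=0
i=16: i≥r, start 0; Z[16]=0
i=17: i≥r, start 0; Z[17]=0
i=18: i≥r, start 0; Z[18]=0
i=19: i≥r, start 0; Z[19]=1 grow→box=[19,20)
i=20: i≥r, start 0; Z[20]=1 grow→box=[20,21)
i=21: i≥r, start 0; Z[21]=0
i=22: i≥r, start 0; Z[22]=0
i=23: i≥r, start 0; Z[23]=1 grow→box=[23,24)
i=24: i≥r, start 0; Z[24]=3 grow→box=[24,27)
i=25: min(r-i=2, Z[1]=0)=0; Z[25]=0
i=26: min(r-i=1, Z[2]=0)=0; Z[26]=0
i=27: i≥r, start 0; Z[27]=0
i=28: i≥r, start 0; Z[28]=0
i=29: i≥r, start 0; Z[29]=0
i=30: i≥r, start 0; Z[30]=0
i=31: i≥r, start 0; Z[31]=3 grow→box=[31,34)
i=32: min(r-i=2, Z[1]=0)=0; Z[32]=0
i=33: min(r-i=1, Z[2]=0)=0; Z[33]=0
i=34: i≥r, start 0; Z[34]=0
i=35: i≥r, start 0; Z[35]=0

[36, 0, 0, 2, 0, 1, 0, 0, 0, 0, 4, 0, 0, 1, 0, 0, 0, 0, 0, 1, 1, 0, 0, 1, 3, 0, 0, 0, 0, 0, 0, 3, 0, 0, 0, 0]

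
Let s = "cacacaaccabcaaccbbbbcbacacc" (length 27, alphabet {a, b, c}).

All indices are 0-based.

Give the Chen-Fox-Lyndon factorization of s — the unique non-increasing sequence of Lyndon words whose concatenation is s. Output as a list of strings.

["c", "ac", "ac", "aaccabcaaccbbbbcbacacc"]

emit factor 1: 'c' (i=0, period=1)
emit factor 2: 'ac' (i=1, period=2)
emit factor 3: 'ac' (i=3, period=2)
emit factor 4: 'aaccabcaaccbbbbcbacacc' (i=5, period=22)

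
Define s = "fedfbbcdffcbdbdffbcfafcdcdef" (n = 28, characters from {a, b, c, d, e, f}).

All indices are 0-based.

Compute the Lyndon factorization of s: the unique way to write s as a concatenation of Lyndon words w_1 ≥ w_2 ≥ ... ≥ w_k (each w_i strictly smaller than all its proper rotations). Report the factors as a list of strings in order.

emit factor 1: 'f' (i=0, period=1)
emit factor 2: 'e' (i=1, period=1)
emit factor 3: 'df' (i=2, period=2)
emit factor 4: 'bbcdffcbdbdffbcf' (i=4, period=16)
emit factor 5: 'afcdcdef' (i=20, period=8)

["f", "e", "df", "bbcdffcbdbdffbcf", "afcdcdef"]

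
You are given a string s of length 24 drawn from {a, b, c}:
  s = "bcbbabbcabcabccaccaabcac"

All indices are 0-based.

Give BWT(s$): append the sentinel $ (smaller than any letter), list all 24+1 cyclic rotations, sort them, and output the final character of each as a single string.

rank  rotation                   last
    0  $bcbbabbcabcabccaccaabcac  c
    1  aabcac$bcbbabbcabcabccacc  c
    2  abbcabcabccaccaabcac$bcbb  b
    3  abcabccaccaabcac$bcbbabbc  c
    4  abcac$bcbbabbcabcabccacca  a
    5  abccaccaabcac$bcbbabbcabc  c
    6  ac$bcbbabbcabcabccaccaabc  c
    7  accaabcac$bcbbabbcabcabcc  c
    8  babbcabcabccaccaabcac$bcb  b
    9  bbabbcabcabccaccaabcac$bc  c
   10  bbcabcabccaccaabcac$bcbba  a
   11  bcabcabccaccaabcac$bcbbab  b
   12  bcabccaccaabcac$bcbbabbca  a
   13  bcac$bcbbabbcabcabccaccaa  a
   14  bcbbabbcabcabccaccaabcac$  $
   15  bccaccaabcac$bcbbabbcabca  a
   16  c$bcbbabbcabcabccaccaabca  a
   17  caabcac$bcbbabbcabcabccac  c
   18  cabcabccaccaabcac$bcbbabb  b
   19  cabccaccaabcac$bcbbabbcab  b
   20  cac$bcbbabbcabcabccaccaab  b
   21  caccaabcac$bcbbabbcabcabc  c
   22  cbbabbcabcabccaccaabcac$b  b
   23  ccaabcac$bcbbabbcabcabcca  a
   24  ccaccaabcac$bcbbabbcabcab  b

ccbcacccbcabaa$aacbbbcbab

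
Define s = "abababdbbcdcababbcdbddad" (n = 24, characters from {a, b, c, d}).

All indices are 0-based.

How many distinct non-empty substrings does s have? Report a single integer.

rank→(start, suffix):
  0 → (0, 'abababdbbcdcababbcdbddad')
  1 → (12, 'ababbcdbddad')
  2 → (2, 'ababdbbcdcababbcdbddad')
  3 → (14, 'abbcdbddad')
  4 → (4, 'abdbbcdcababbcdbddad')
  5 → (22, 'ad')
  6 → (1, 'bababdbbcdcababbcdbddad')
  7 → (13, 'babbcdbddad')
  8 → (3, 'babdbbcdcababbcdbddad')
  9 → (15, 'bbcdbddad')
  10 → (7, 'bbcdcababbcdbddad')
  11 → (16, 'bcdbddad')
  12 → (8, 'bcdcababbcdbddad')
  13 → (5, 'bdbbcdcababbcdbddad')
  14 → (19, 'bddad')
  15 → (11, 'cababbcdbddad')
  16 → (17, 'cdbddad')
  17 → (9, 'cdcababbcdbddad')
  18 → (23, 'd')
  19 → (21, 'dad')
  20 → (6, 'dbbcdcababbcdbddad')
  21 → (18, 'dbddad')
  22 → (10, 'dcababbcdbddad')
  23 → (20, 'ddad')

SA = [0, 12, 2, 14, 4, 22, 1, 13, 3, 15, 7, 16, 8, 5, 19, 11, 17, 9, 23, 21, 6, 18, 10, 20]
[i] adj suffixes → lcp
  [1] 0/12 → 4 ('abab')
  [2] 12/2 → 4 ('abab')
  [3] 2/14 → 2 ('ab')
  [4] 14/4 → 2 ('ab')
  [5] 4/22 → 1 ('a')
  [6] 22/1 → 0 ('')
  [7] 1/13 → 3 ('bab')
  [8] 13/3 → 3 ('bab')
  [9] 3/15 → 1 ('b')
  [10] 15/7 → 4 ('bbcd')
  [11] 7/16 → 1 ('b')
  [12] 16/8 → 3 ('bcd')
  [13] 8/5 → 1 ('b')
  [14] 5/19 → 2 ('bd')
  [15] 19/11 → 0 ('')
  [16] 11/17 → 1 ('c')
  [17] 17/9 → 2 ('cd')
  [18] 9/23 → 0 ('')
  [19] 23/21 → 1 ('d')
  [20] 21/6 → 1 ('d')
  [21] 6/18 → 2 ('db')
  [22] 18/10 → 1 ('d')
  [23] 10/20 → 1 ('d')

n(n+1)/2 = 24·25/2 = 300
Σ LCP = 0 + 4 + 4 + 2 + 2 + 1 + 0 + 3 + 3 + 1 + 4 + 1 + 3 + 1 + 2 + 0 + 1 + 2 + 0 + 1 + 1 + 2 + 1 + 1 = 40
distinct = 300 − 40 = 260

260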